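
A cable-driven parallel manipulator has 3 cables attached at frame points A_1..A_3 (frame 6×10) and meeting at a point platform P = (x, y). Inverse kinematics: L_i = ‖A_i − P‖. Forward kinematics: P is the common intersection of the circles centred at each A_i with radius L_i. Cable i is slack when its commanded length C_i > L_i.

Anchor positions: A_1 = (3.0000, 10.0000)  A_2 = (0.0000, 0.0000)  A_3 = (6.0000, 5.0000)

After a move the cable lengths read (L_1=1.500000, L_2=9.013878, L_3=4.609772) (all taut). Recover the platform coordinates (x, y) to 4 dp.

each cable: (A_i−P)·(A_i−P) = L_i²; let k_i = ‖A_i‖²−L_i²
k_1 = 9.0000+100.0000−2.2500 = 106.7500
row 1: 6.0000x + 20.0000y = 188.0000  (k_2=-81.2500)
row 2: -6.0000x + 10.0000y = 67.0000  (k_3=39.7500)
Cramer on rows 1–2 → x = 3.0000, y = 8.5000

(3.0000, 8.5000)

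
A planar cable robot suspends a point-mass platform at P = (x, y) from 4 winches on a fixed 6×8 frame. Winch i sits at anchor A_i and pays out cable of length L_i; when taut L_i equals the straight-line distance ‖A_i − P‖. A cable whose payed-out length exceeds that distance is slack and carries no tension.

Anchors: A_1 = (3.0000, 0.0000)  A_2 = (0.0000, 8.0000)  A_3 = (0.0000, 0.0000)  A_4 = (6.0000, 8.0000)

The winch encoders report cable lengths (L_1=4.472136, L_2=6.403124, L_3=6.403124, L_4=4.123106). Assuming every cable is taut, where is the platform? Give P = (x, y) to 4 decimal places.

(5.0000, 4.0000)

circle eqns → linear via eq_j − eq_1; set k_j = A_j·A_j − L_j²
k_1 = 9.0000+0.0000−20.0000 = -11.0000
6.0000·x − 16.0000·y = k_1−k_2 = -34.0000
6.0000·x + 0.0000·y = k_1−k_3 = 30.0000
-6.0000·x − 16.0000·y = k_1−k_4 = -94.0000
solve first two rows → x=5.0000, y=4.0000
check cable 4: ‖A_4−P‖² = 17.0000 ≈ L_4² = 17.0000 ✓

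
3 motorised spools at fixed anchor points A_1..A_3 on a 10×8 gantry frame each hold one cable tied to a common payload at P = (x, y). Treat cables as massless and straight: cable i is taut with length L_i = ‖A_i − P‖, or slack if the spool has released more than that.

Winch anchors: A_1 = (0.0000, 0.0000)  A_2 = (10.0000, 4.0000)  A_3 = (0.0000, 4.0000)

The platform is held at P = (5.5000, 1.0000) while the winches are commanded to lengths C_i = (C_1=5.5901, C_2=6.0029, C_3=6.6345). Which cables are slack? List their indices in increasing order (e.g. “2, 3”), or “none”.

2, 3

cable 1: √((-5.5000)²+(-1.0000)²)=5.5902, C_1=5.5901: taut
cable 2: √((4.5000)²+(3.0000)²)=5.4083, C_2=6.0029: slack
cable 3: √((-5.5000)²+(3.0000)²)=6.2650, C_3=6.6345: slack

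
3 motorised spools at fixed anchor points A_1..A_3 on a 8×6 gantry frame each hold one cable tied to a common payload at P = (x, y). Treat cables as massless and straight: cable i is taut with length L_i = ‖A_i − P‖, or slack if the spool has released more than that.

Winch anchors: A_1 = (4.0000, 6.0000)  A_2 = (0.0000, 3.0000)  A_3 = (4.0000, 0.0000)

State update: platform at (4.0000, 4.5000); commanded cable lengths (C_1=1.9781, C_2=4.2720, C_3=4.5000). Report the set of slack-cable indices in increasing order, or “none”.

cable 1: L_1 = ‖A_1−P‖ = 1.5000;  C_1 = 1.9781 → slack
cable 2: L_2 = ‖A_2−P‖ = 4.2720;  C_2 = 4.2720 → taut
cable 3: L_3 = ‖A_3−P‖ = 4.5000;  C_3 = 4.5000 → taut

1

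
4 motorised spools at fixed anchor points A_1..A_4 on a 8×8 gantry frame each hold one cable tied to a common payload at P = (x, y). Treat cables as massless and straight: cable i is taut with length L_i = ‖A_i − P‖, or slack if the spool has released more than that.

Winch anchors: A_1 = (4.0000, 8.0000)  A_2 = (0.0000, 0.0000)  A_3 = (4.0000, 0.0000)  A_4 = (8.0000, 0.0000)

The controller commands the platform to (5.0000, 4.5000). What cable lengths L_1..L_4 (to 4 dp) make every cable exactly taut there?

L_1 = √((4.0000−5.0000)² + (8.0000−4.5000)²) = 3.6401
L_2 = √((0.0000−5.0000)² + (0.0000−4.5000)²) = 6.7268
L_3 = √((4.0000−5.0000)² + (0.0000−4.5000)²) = 4.6098
L_4 = √((8.0000−5.0000)² + (0.0000−4.5000)²) = 5.4083

(3.6401, 6.7268, 4.6098, 5.4083)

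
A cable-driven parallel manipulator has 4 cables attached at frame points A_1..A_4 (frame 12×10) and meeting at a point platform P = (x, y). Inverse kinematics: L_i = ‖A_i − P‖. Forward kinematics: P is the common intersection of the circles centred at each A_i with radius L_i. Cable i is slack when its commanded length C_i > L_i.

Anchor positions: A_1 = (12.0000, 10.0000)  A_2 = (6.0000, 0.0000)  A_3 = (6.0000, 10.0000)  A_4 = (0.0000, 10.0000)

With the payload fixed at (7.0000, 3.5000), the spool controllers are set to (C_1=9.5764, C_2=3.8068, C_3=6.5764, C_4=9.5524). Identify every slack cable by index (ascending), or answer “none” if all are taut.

1, 2

cable 1: L_1 = ‖A_1−P‖ = 8.2006;  C_1 = 9.5764 → slack
cable 2: L_2 = ‖A_2−P‖ = 3.6401;  C_2 = 3.8068 → slack
cable 3: L_3 = ‖A_3−P‖ = 6.5765;  C_3 = 6.5764 → taut
cable 4: L_4 = ‖A_4−P‖ = 9.5525;  C_4 = 9.5524 → taut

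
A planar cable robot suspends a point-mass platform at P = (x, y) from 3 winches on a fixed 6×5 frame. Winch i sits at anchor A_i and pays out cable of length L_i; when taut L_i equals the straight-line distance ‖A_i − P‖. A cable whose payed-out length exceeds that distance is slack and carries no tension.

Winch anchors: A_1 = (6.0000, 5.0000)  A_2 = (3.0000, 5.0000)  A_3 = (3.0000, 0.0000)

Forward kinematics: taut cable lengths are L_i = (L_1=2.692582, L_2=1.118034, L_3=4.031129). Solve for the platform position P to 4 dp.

expand ‖A_i−P‖²=L_i² and subtract eq 1 (k_i ≔ ‖A_i‖²−L_i²)
k_1 = 36.0000+25.0000−7.2500 = 53.7500
eq1−eq2 → [6.0000  0.0000]·P = 21.0000
eq1−eq3 → [6.0000  10.0000]·P = 61.0000
2×2 solve → P = (3.5000, 4.0000)

(3.5000, 4.0000)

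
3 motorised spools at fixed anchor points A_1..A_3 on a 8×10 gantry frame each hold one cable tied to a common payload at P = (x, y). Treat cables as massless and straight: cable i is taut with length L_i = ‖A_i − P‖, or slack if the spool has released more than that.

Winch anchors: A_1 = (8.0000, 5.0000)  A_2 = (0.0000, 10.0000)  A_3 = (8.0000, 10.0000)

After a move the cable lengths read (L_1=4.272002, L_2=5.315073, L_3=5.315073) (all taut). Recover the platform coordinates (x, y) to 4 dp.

circle eqns → linear via eq_j − eq_1; set q_j = A_j·A_j − L_j²
q_1 = 64.0000+25.0000−18.2500 = 70.7500
16.0000·x − 10.0000·y = q_1−q_2 = -1.0000
0.0000·x − 10.0000·y = q_1−q_3 = -65.0000
solve first two rows → x=4.0000, y=6.5000

(4.0000, 6.5000)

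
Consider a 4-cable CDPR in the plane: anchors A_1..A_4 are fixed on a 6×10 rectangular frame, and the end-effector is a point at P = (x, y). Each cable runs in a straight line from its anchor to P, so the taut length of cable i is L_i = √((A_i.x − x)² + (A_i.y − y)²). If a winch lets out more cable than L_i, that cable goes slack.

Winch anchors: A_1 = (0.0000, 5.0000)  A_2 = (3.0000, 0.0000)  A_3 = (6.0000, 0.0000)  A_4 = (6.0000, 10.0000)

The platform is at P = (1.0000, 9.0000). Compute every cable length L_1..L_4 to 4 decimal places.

(4.1231, 9.2195, 10.2956, 5.0990)

L_1 = √((0.0000−1.0000)² + (5.0000−9.0000)²) = 4.1231
L_2 = √((3.0000−1.0000)² + (0.0000−9.0000)²) = 9.2195
L_3 = √((6.0000−1.0000)² + (0.0000−9.0000)²) = 10.2956
L_4 = √((6.0000−1.0000)² + (10.0000−9.0000)²) = 5.0990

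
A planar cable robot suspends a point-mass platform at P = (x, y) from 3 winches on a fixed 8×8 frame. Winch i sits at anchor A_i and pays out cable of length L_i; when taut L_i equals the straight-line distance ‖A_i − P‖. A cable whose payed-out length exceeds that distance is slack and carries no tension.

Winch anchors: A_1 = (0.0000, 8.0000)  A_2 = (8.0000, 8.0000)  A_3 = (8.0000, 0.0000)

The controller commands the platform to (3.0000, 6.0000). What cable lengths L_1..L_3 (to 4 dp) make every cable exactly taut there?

L_1: Δ = A_1−P = (-3.0000, 2.0000) → ‖Δ‖ = √13.0000 = 3.6056
L_2: Δ = A_2−P = (5.0000, 2.0000) → ‖Δ‖ = √29.0000 = 5.3852
L_3: Δ = A_3−P = (5.0000, -6.0000) → ‖Δ‖ = √61.0000 = 7.8102

(3.6056, 5.3852, 7.8102)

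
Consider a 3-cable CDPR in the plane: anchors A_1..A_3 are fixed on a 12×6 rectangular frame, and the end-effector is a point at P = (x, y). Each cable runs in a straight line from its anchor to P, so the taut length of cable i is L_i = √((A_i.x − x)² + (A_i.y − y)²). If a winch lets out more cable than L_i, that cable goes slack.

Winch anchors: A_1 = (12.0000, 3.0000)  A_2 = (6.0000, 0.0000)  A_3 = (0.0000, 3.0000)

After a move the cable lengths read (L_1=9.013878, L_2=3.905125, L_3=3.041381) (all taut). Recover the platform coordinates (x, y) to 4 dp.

expand ‖A_i−P‖²=L_i² and subtract eq 1 (k_i ≔ ‖A_i‖²−L_i²)
k_1 = 144.0000+9.0000−81.2500 = 71.7500
eq1−eq2 → [12.0000  6.0000]·P = 51.0000
eq1−eq3 → [24.0000  0.0000]·P = 72.0000
2×2 solve → P = (3.0000, 2.5000)

(3.0000, 2.5000)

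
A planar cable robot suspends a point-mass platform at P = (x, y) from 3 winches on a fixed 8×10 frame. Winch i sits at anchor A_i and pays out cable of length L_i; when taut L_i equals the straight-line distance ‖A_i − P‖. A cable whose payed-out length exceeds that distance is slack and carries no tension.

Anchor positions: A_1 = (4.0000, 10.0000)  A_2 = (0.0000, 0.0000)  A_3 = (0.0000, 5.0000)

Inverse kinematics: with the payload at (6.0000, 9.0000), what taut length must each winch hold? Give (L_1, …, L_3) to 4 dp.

cable 1: Δx=-2.0000, Δy=1.0000; L_1 = √(Δx²+Δy²) = 2.2361
cable 2: Δx=-6.0000, Δy=-9.0000; L_2 = √(Δx²+Δy²) = 10.8167
cable 3: Δx=-6.0000, Δy=-4.0000; L_3 = √(Δx²+Δy²) = 7.2111

(2.2361, 10.8167, 7.2111)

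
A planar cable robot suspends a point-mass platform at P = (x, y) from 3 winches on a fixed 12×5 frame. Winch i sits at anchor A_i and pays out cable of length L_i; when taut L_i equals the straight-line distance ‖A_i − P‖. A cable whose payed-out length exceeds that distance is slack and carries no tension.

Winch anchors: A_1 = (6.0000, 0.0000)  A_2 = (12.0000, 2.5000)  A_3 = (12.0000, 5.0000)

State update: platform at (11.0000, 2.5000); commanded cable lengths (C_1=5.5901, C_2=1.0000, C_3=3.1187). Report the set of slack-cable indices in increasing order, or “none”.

3

cable 1: L_1 = ‖A_1−P‖ = 5.5902;  C_1 = 5.5901 → taut
cable 2: L_2 = ‖A_2−P‖ = 1.0000;  C_2 = 1.0000 → taut
cable 3: L_3 = ‖A_3−P‖ = 2.6926;  C_3 = 3.1187 → slack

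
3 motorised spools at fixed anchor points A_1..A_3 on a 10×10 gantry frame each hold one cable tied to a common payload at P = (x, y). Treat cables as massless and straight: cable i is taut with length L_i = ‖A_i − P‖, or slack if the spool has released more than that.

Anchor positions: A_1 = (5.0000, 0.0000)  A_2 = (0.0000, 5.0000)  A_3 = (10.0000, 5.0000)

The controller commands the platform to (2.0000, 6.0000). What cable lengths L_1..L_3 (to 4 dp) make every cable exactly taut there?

(6.7082, 2.2361, 8.0623)

L_1 = √((5.0000−2.0000)² + (0.0000−6.0000)²) = 6.7082
L_2 = √((0.0000−2.0000)² + (5.0000−6.0000)²) = 2.2361
L_3 = √((10.0000−2.0000)² + (5.0000−6.0000)²) = 8.0623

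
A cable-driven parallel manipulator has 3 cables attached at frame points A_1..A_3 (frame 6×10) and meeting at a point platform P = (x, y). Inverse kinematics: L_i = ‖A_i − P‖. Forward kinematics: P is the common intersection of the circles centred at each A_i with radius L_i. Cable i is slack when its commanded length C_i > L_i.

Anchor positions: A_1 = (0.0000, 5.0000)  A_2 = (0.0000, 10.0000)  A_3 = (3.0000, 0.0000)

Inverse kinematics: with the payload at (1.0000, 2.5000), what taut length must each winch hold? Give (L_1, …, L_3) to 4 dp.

cable 1: Δx=-1.0000, Δy=2.5000; L_1 = √(Δx²+Δy²) = 2.6926
cable 2: Δx=-1.0000, Δy=7.5000; L_2 = √(Δx²+Δy²) = 7.5664
cable 3: Δx=2.0000, Δy=-2.5000; L_3 = √(Δx²+Δy²) = 3.2016

(2.6926, 7.5664, 3.2016)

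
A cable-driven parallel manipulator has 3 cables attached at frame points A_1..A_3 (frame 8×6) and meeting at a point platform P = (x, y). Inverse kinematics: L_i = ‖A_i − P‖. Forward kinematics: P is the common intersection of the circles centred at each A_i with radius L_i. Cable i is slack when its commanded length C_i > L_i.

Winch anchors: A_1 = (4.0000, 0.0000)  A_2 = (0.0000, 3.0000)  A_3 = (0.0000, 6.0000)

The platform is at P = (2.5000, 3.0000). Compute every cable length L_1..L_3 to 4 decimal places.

(3.3541, 2.5000, 3.9051)

cable 1: Δx=1.5000, Δy=-3.0000; L_1 = √(Δx²+Δy²) = 3.3541
cable 2: Δx=-2.5000, Δy=0.0000; L_2 = √(Δx²+Δy²) = 2.5000
cable 3: Δx=-2.5000, Δy=3.0000; L_3 = √(Δx²+Δy²) = 3.9051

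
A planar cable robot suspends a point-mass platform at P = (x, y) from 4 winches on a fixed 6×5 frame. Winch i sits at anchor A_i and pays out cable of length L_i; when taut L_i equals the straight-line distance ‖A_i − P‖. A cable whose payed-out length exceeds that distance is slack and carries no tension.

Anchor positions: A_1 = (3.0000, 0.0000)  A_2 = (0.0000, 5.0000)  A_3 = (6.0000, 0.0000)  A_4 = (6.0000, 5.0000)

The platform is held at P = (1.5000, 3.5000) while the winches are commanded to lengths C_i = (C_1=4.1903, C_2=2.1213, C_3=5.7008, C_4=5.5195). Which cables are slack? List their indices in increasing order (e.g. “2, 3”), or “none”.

i=1: geometric 3.8079 vs commanded 4.1903 ⇒ slack
i=2: geometric 2.1213 vs commanded 2.1213 ⇒ taut
i=3: geometric 5.7009 vs commanded 5.7008 ⇒ taut
i=4: geometric 4.7434 vs commanded 5.5195 ⇒ slack

1, 4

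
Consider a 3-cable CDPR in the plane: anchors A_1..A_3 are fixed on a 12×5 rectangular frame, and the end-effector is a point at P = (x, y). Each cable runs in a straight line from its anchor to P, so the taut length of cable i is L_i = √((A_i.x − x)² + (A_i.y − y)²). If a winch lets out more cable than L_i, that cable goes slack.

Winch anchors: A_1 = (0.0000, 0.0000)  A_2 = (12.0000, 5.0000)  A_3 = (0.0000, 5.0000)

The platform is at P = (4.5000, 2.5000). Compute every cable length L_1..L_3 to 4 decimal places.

(5.1478, 7.9057, 5.1478)

L_1: Δ = A_1−P = (-4.5000, -2.5000) → ‖Δ‖ = √26.5000 = 5.1478
L_2: Δ = A_2−P = (7.5000, 2.5000) → ‖Δ‖ = √62.5000 = 7.9057
L_3: Δ = A_3−P = (-4.5000, 2.5000) → ‖Δ‖ = √26.5000 = 5.1478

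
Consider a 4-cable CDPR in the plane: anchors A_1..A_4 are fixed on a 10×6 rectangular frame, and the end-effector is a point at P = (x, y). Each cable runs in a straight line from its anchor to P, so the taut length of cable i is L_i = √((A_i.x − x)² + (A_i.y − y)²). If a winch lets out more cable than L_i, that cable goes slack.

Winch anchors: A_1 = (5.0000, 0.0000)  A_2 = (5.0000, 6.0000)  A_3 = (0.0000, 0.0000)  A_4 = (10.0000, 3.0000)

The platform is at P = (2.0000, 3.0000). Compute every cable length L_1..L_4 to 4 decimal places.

L_1: Δ = A_1−P = (3.0000, -3.0000) → ‖Δ‖ = √18.0000 = 4.2426
L_2: Δ = A_2−P = (3.0000, 3.0000) → ‖Δ‖ = √18.0000 = 4.2426
L_3: Δ = A_3−P = (-2.0000, -3.0000) → ‖Δ‖ = √13.0000 = 3.6056
L_4: Δ = A_4−P = (8.0000, 0.0000) → ‖Δ‖ = √64.0000 = 8.0000

(4.2426, 4.2426, 3.6056, 8.0000)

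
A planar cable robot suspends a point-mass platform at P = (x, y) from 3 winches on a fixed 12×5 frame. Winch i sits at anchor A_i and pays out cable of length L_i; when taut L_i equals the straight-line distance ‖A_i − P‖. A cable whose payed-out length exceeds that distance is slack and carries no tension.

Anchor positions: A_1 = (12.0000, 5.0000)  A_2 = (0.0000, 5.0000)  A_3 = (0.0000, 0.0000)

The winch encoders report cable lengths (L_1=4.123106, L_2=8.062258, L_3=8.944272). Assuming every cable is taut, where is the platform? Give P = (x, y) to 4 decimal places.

(8.0000, 4.0000)

circle eqns → linear via eq_j − eq_1; set k_j = A_j·A_j − L_j²
k_1 = 144.0000+25.0000−17.0000 = 152.0000
24.0000·x + 0.0000·y = k_1−k_2 = 192.0000
24.0000·x + 10.0000·y = k_1−k_3 = 232.0000
solve first two rows → x=8.0000, y=4.0000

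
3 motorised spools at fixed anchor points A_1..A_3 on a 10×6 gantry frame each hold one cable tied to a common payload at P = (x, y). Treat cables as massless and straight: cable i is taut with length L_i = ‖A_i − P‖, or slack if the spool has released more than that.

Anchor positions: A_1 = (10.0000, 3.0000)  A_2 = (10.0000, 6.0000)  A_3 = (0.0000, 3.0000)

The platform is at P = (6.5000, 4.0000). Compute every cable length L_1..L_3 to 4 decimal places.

L_1 = √((10.0000−6.5000)² + (3.0000−4.0000)²) = 3.6401
L_2 = √((10.0000−6.5000)² + (6.0000−4.0000)²) = 4.0311
L_3 = √((0.0000−6.5000)² + (3.0000−4.0000)²) = 6.5765

(3.6401, 4.0311, 6.5765)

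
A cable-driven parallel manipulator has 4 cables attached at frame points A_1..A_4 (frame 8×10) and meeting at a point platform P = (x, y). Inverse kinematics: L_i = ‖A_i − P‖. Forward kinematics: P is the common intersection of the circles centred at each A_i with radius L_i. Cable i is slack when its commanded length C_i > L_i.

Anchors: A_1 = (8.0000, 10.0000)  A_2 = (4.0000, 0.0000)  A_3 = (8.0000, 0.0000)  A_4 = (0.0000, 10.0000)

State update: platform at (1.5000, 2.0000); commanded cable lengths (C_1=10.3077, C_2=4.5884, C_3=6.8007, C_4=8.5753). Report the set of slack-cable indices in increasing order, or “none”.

2, 4

cable 1: L_1 = ‖A_1−P‖ = 10.3078;  C_1 = 10.3077 → taut
cable 2: L_2 = ‖A_2−P‖ = 3.2016;  C_2 = 4.5884 → slack
cable 3: L_3 = ‖A_3−P‖ = 6.8007;  C_3 = 6.8007 → taut
cable 4: L_4 = ‖A_4−P‖ = 8.1394;  C_4 = 8.5753 → slack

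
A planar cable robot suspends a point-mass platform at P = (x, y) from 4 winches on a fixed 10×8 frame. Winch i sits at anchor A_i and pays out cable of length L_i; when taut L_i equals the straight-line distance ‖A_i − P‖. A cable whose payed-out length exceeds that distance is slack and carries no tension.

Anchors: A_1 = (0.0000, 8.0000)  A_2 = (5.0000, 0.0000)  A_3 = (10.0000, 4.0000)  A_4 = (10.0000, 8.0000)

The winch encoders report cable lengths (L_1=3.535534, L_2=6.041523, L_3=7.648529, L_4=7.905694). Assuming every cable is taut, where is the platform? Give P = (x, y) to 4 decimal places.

(2.5000, 5.5000)

expand ‖A_i−P‖²=L_i² and subtract eq 1 (k_i ≔ ‖A_i‖²−L_i²)
k_1 = 0.0000+64.0000−12.5000 = 51.5000
eq1−eq2 → [-10.0000  16.0000]·P = 63.0000
eq1−eq3 → [-20.0000  8.0000]·P = -6.0000
eq1−eq4 → [-20.0000  0.0000]·P = -50.0000
2×2 solve → P = (2.5000, 5.5000)
check cable 4: ‖A_4−P‖² = 62.5000 ≈ L_4² = 62.5000 ✓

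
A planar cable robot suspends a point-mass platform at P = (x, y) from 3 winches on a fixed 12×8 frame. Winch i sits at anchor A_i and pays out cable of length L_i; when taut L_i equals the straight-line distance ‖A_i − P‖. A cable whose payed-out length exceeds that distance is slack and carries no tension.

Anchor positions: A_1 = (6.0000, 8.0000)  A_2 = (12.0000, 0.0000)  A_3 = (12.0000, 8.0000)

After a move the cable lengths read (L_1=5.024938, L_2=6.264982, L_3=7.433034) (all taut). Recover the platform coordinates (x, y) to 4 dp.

expand ‖A_i−P‖²=L_i² and subtract eq 1 (c_i ≔ ‖A_i‖²−L_i²)
c_1 = 36.0000+64.0000−25.2500 = 74.7500
eq1−eq2 → [-12.0000  16.0000]·P = -30.0000
eq1−eq3 → [-12.0000  0.0000]·P = -78.0000
2×2 solve → P = (6.5000, 3.0000)

(6.5000, 3.0000)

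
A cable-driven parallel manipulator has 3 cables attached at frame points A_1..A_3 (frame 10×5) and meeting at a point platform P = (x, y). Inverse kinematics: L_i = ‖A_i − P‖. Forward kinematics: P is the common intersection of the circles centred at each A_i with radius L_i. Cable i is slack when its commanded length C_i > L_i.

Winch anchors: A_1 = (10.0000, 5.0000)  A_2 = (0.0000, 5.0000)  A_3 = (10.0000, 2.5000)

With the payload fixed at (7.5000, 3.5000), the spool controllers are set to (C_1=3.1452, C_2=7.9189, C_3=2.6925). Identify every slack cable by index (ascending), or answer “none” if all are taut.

1, 2

i=1: geometric 2.9155 vs commanded 3.1452 ⇒ slack
i=2: geometric 7.6485 vs commanded 7.9189 ⇒ slack
i=3: geometric 2.6926 vs commanded 2.6925 ⇒ taut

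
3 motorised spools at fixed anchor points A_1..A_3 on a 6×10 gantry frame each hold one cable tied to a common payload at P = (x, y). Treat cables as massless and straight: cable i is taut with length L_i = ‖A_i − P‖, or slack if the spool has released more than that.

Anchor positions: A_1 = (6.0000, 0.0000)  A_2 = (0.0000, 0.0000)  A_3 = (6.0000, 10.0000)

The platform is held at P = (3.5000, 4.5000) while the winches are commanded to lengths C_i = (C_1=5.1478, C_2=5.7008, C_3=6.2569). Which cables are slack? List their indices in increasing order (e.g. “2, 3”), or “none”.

cable 1: L_1 = ‖A_1−P‖ = 5.1478;  C_1 = 5.1478 → taut
cable 2: L_2 = ‖A_2−P‖ = 5.7009;  C_2 = 5.7008 → taut
cable 3: L_3 = ‖A_3−P‖ = 6.0415;  C_3 = 6.2569 → slack

3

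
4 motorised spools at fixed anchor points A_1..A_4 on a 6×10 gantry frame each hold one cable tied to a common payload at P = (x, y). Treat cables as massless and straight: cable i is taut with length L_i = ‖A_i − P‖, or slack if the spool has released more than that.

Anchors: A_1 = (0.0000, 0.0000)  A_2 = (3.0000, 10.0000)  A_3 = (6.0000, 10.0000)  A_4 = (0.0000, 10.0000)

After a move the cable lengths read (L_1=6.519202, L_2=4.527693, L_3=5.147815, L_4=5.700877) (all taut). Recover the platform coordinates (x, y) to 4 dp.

(3.5000, 5.5000)

each cable: (A_i−P)·(A_i−P) = L_i²; let q_i = ‖A_i‖²−L_i²
q_1 = 0.0000+0.0000−42.5000 = -42.5000
row 1: -6.0000x − 20.0000y = -131.0000  (q_2=88.5000)
row 2: -12.0000x − 20.0000y = -152.0000  (q_3=109.5000)
row 3: 0.0000x − 20.0000y = -110.0000  (q_4=67.5000)
Cramer on rows 1–2 → x = 3.5000, y = 5.5000
check cable 4: ‖A_4−P‖² = 32.5000 ≈ L_4² = 32.5000 ✓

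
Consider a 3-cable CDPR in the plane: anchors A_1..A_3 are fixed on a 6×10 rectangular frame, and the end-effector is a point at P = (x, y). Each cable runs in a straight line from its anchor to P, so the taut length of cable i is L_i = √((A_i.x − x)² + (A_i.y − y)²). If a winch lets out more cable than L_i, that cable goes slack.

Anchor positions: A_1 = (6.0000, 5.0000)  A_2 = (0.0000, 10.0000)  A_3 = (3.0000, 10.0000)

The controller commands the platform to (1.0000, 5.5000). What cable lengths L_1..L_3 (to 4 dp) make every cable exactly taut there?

cable 1: Δx=5.0000, Δy=-0.5000; L_1 = √(Δx²+Δy²) = 5.0249
cable 2: Δx=-1.0000, Δy=4.5000; L_2 = √(Δx²+Δy²) = 4.6098
cable 3: Δx=2.0000, Δy=4.5000; L_3 = √(Δx²+Δy²) = 4.9244

(5.0249, 4.6098, 4.9244)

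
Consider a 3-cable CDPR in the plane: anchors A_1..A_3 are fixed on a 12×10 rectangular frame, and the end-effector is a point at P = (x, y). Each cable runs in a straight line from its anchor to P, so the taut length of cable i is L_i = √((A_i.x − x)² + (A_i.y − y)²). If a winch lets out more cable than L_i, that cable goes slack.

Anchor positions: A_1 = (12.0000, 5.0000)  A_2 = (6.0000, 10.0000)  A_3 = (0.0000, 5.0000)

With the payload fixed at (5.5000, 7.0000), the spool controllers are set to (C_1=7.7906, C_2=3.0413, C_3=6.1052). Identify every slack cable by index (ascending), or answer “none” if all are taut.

1, 3

i=1: geometric 6.8007 vs commanded 7.7906 ⇒ slack
i=2: geometric 3.0414 vs commanded 3.0413 ⇒ taut
i=3: geometric 5.8523 vs commanded 6.1052 ⇒ slack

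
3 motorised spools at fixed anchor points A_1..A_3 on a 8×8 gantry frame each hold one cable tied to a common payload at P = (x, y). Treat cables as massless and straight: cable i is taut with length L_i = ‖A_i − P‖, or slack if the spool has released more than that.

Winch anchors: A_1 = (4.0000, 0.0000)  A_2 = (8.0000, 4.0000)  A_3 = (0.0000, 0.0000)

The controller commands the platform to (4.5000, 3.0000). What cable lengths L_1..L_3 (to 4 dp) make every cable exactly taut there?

L_1: Δ = A_1−P = (-0.5000, -3.0000) → ‖Δ‖ = √9.2500 = 3.0414
L_2: Δ = A_2−P = (3.5000, 1.0000) → ‖Δ‖ = √13.2500 = 3.6401
L_3: Δ = A_3−P = (-4.5000, -3.0000) → ‖Δ‖ = √29.2500 = 5.4083

(3.0414, 3.6401, 5.4083)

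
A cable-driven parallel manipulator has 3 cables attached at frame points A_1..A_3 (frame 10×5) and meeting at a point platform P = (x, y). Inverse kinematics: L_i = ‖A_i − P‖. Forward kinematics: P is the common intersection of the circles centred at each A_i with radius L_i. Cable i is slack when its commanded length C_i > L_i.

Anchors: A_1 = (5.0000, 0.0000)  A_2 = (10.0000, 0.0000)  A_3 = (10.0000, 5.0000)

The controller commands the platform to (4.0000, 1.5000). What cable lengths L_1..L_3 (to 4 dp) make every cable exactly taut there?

(1.8028, 6.1847, 6.9462)

L_1 = √((5.0000−4.0000)² + (0.0000−1.5000)²) = 1.8028
L_2 = √((10.0000−4.0000)² + (0.0000−1.5000)²) = 6.1847
L_3 = √((10.0000−4.0000)² + (5.0000−1.5000)²) = 6.9462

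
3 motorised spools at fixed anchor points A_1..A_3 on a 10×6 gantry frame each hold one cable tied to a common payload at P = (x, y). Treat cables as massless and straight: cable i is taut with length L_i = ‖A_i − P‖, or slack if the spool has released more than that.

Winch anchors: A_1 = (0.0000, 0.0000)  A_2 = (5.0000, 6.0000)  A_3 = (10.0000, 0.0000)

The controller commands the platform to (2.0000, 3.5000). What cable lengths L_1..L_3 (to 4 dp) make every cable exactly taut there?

cable 1: Δx=-2.0000, Δy=-3.5000; L_1 = √(Δx²+Δy²) = 4.0311
cable 2: Δx=3.0000, Δy=2.5000; L_2 = √(Δx²+Δy²) = 3.9051
cable 3: Δx=8.0000, Δy=-3.5000; L_3 = √(Δx²+Δy²) = 8.7321

(4.0311, 3.9051, 8.7321)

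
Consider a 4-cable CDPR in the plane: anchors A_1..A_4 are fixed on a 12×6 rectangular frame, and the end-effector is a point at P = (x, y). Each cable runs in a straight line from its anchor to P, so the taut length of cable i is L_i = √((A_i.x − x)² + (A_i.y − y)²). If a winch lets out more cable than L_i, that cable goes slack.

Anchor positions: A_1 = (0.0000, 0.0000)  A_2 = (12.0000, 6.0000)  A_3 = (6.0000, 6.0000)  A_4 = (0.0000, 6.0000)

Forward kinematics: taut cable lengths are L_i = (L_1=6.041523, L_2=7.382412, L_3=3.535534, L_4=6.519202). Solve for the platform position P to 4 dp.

(5.5000, 2.5000)

circle eqns → linear via eq_j − eq_1; set q_j = A_j·A_j − L_j²
q_1 = 0.0000+0.0000−36.5000 = -36.5000
-24.0000·x − 12.0000·y = q_1−q_2 = -162.0000
-12.0000·x − 12.0000·y = q_1−q_3 = -96.0000
0.0000·x − 12.0000·y = q_1−q_4 = -30.0000
solve first two rows → x=5.5000, y=2.5000
check cable 4: ‖A_4−P‖² = 42.5000 ≈ L_4² = 42.5000 ✓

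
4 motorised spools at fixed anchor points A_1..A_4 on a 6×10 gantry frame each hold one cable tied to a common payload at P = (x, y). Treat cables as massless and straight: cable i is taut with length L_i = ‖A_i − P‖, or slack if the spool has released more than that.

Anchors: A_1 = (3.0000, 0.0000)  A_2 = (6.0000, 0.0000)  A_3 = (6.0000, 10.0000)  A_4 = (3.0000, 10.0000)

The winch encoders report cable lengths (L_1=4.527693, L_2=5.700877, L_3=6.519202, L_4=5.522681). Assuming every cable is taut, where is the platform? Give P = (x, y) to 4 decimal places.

(2.5000, 4.5000)

each cable: (A_i−P)·(A_i−P) = L_i²; let q_i = ‖A_i‖²−L_i²
q_1 = 9.0000+0.0000−20.5000 = -11.5000
row 1: -6.0000x + 0.0000y = -15.0000  (q_2=3.5000)
row 2: -6.0000x − 20.0000y = -105.0000  (q_3=93.5000)
row 3: 0.0000x − 20.0000y = -90.0000  (q_4=78.5000)
Cramer on rows 1–2 → x = 2.5000, y = 4.5000
check cable 4: ‖A_4−P‖² = 30.5000 ≈ L_4² = 30.5000 ✓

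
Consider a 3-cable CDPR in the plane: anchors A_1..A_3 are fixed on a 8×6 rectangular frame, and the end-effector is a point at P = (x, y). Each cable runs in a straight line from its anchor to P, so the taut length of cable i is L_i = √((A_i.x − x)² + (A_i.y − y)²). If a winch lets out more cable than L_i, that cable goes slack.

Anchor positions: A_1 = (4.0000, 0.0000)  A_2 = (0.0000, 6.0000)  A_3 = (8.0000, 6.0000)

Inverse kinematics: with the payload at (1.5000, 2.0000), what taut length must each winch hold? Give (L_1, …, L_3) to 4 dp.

L_1: Δ = A_1−P = (2.5000, -2.0000) → ‖Δ‖ = √10.2500 = 3.2016
L_2: Δ = A_2−P = (-1.5000, 4.0000) → ‖Δ‖ = √18.2500 = 4.2720
L_3: Δ = A_3−P = (6.5000, 4.0000) → ‖Δ‖ = √58.2500 = 7.6322

(3.2016, 4.2720, 7.6322)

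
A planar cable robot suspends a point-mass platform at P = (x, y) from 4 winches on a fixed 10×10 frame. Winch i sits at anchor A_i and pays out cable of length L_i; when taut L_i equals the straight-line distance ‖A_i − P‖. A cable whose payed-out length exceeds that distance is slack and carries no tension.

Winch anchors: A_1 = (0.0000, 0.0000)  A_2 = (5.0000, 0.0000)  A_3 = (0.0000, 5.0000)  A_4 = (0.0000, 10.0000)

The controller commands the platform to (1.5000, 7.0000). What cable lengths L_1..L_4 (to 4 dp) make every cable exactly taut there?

(7.1589, 7.8262, 2.5000, 3.3541)

L_1 = √((0.0000−1.5000)² + (0.0000−7.0000)²) = 7.1589
L_2 = √((5.0000−1.5000)² + (0.0000−7.0000)²) = 7.8262
L_3 = √((0.0000−1.5000)² + (5.0000−7.0000)²) = 2.5000
L_4 = √((0.0000−1.5000)² + (10.0000−7.0000)²) = 3.3541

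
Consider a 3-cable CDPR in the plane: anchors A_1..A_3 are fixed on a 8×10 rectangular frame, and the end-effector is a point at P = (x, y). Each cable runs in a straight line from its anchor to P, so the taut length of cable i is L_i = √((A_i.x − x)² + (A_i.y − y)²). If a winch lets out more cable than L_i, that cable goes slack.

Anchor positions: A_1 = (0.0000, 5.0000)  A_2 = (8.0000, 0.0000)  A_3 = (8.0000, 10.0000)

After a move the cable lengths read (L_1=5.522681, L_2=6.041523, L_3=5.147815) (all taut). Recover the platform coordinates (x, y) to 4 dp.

(5.5000, 5.5000)

circle eqns → linear via eq_j − eq_1; set q_j = A_j·A_j − L_j²
q_1 = 0.0000+25.0000−30.5000 = -5.5000
-16.0000·x + 10.0000·y = q_1−q_2 = -33.0000
-16.0000·x − 10.0000·y = q_1−q_3 = -143.0000
solve first two rows → x=5.5000, y=5.5000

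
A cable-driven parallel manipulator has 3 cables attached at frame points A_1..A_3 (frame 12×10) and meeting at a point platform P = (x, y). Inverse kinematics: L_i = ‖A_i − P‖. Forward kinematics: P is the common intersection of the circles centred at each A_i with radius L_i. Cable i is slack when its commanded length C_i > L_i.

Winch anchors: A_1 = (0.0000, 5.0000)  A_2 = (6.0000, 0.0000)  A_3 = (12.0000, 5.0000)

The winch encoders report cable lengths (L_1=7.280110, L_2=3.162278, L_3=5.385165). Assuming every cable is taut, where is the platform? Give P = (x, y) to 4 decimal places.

circle eqns → linear via eq_j − eq_1; set k_j = A_j·A_j − L_j²
k_1 = 0.0000+25.0000−53.0000 = -28.0000
-12.0000·x + 10.0000·y = k_1−k_2 = -54.0000
-24.0000·x + 0.0000·y = k_1−k_3 = -168.0000
solve first two rows → x=7.0000, y=3.0000

(7.0000, 3.0000)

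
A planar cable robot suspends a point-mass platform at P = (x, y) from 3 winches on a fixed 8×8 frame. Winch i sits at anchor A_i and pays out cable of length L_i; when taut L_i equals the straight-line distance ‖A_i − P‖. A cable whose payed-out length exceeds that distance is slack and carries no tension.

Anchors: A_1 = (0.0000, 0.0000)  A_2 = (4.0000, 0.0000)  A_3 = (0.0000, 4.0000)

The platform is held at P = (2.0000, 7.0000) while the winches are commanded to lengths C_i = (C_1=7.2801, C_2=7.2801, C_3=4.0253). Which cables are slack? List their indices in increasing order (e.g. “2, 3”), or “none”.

3

i=1: geometric 7.2801 vs commanded 7.2801 ⇒ taut
i=2: geometric 7.2801 vs commanded 7.2801 ⇒ taut
i=3: geometric 3.6056 vs commanded 4.0253 ⇒ slack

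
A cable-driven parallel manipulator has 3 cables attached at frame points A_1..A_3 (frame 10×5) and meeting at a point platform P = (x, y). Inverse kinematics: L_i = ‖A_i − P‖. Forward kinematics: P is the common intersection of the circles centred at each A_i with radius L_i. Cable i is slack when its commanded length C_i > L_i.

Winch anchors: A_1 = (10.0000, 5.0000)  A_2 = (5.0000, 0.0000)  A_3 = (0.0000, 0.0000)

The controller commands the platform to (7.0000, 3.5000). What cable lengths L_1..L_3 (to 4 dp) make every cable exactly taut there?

L_1: Δ = A_1−P = (3.0000, 1.5000) → ‖Δ‖ = √11.2500 = 3.3541
L_2: Δ = A_2−P = (-2.0000, -3.5000) → ‖Δ‖ = √16.2500 = 4.0311
L_3: Δ = A_3−P = (-7.0000, -3.5000) → ‖Δ‖ = √61.2500 = 7.8262

(3.3541, 4.0311, 7.8262)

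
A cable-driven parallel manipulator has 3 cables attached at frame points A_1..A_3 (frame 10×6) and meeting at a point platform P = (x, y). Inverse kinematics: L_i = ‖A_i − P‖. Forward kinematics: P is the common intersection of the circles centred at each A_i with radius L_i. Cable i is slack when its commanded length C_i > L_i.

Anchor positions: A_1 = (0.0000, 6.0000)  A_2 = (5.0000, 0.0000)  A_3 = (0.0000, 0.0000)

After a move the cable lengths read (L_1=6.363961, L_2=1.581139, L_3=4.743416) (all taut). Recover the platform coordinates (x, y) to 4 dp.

(4.5000, 1.5000)

expand ‖A_i−P‖²=L_i² and subtract eq 1 (q_i ≔ ‖A_i‖²−L_i²)
q_1 = 0.0000+36.0000−40.5000 = -4.5000
eq1−eq2 → [-10.0000  12.0000]·P = -27.0000
eq1−eq3 → [0.0000  12.0000]·P = 18.0000
2×2 solve → P = (4.5000, 1.5000)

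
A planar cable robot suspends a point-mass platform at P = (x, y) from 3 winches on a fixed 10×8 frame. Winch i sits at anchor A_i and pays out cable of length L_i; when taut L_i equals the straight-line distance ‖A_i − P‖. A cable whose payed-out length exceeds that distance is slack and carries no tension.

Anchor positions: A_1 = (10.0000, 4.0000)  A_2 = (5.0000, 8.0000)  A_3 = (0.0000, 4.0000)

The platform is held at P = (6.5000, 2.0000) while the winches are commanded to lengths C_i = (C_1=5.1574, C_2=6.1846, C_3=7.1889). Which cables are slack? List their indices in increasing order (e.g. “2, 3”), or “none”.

cable 1: √((3.5000)²+(2.0000)²)=4.0311, C_1=5.1574: slack
cable 2: √((-1.5000)²+(6.0000)²)=6.1847, C_2=6.1846: taut
cable 3: √((-6.5000)²+(2.0000)²)=6.8007, C_3=7.1889: slack

1, 3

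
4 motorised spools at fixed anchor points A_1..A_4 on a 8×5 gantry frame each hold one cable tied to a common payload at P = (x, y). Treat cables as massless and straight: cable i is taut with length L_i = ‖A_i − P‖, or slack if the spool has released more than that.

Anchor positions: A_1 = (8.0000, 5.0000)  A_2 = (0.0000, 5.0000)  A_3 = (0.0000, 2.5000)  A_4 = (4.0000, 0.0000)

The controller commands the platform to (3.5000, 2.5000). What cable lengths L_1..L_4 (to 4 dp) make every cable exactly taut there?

L_1 = √((8.0000−3.5000)² + (5.0000−2.5000)²) = 5.1478
L_2 = √((0.0000−3.5000)² + (5.0000−2.5000)²) = 4.3012
L_3 = √((0.0000−3.5000)² + (2.5000−2.5000)²) = 3.5000
L_4 = √((4.0000−3.5000)² + (0.0000−2.5000)²) = 2.5495

(5.1478, 4.3012, 3.5000, 2.5495)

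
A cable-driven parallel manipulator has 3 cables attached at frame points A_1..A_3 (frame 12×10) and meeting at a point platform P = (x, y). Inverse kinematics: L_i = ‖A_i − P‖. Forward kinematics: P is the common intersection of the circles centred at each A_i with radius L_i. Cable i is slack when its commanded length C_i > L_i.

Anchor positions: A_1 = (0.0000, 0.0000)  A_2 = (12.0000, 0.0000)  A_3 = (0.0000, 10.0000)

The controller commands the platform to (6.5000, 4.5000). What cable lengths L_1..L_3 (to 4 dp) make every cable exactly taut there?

(7.9057, 7.1063, 8.5147)

L_1 = √((0.0000−6.5000)² + (0.0000−4.5000)²) = 7.9057
L_2 = √((12.0000−6.5000)² + (0.0000−4.5000)²) = 7.1063
L_3 = √((0.0000−6.5000)² + (10.0000−4.5000)²) = 8.5147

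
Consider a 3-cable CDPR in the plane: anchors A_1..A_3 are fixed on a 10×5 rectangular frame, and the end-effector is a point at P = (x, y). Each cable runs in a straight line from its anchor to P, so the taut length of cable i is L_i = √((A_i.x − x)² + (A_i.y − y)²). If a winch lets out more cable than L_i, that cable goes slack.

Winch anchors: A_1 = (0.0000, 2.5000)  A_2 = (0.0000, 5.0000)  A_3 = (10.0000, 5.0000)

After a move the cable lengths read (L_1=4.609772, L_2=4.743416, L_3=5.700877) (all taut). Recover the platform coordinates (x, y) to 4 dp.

circle eqns → linear via eq_j − eq_1; set c_j = A_j·A_j − L_j²
c_1 = 0.0000+6.2500−21.2500 = -15.0000
0.0000·x − 5.0000·y = c_1−c_2 = -17.5000
-20.0000·x − 5.0000·y = c_1−c_3 = -107.5000
solve first two rows → x=4.5000, y=3.5000

(4.5000, 3.5000)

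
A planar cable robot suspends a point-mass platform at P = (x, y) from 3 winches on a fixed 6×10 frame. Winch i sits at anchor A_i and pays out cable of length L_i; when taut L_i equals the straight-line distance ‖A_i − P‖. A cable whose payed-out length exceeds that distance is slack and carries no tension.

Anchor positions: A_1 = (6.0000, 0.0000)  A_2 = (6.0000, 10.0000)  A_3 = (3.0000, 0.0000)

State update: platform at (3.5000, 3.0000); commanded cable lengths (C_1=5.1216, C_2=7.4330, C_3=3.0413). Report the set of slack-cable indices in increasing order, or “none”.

1

cable 1: L_1 = ‖A_1−P‖ = 3.9051;  C_1 = 5.1216 → slack
cable 2: L_2 = ‖A_2−P‖ = 7.4330;  C_2 = 7.4330 → taut
cable 3: L_3 = ‖A_3−P‖ = 3.0414;  C_3 = 3.0413 → taut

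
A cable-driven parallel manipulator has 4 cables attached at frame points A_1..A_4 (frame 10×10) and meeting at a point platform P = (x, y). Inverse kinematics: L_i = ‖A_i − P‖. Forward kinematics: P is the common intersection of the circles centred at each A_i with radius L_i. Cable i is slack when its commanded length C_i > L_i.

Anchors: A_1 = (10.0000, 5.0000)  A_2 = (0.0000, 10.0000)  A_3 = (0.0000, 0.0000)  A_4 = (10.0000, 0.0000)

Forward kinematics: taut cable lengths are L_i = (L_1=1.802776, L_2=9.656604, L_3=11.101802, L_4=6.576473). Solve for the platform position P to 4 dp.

each cable: (A_i−P)·(A_i−P) = L_i²; let k_i = ‖A_i‖²−L_i²
k_1 = 100.0000+25.0000−3.2500 = 121.7500
row 1: 20.0000x − 10.0000y = 115.0000  (k_2=6.7500)
row 2: 20.0000x + 10.0000y = 245.0000  (k_3=-123.2500)
row 3: 0.0000x + 10.0000y = 65.0000  (k_4=56.7500)
Cramer on rows 1–2 → x = 9.0000, y = 6.5000
check cable 4: ‖A_4−P‖² = 43.2500 ≈ L_4² = 43.2500 ✓

(9.0000, 6.5000)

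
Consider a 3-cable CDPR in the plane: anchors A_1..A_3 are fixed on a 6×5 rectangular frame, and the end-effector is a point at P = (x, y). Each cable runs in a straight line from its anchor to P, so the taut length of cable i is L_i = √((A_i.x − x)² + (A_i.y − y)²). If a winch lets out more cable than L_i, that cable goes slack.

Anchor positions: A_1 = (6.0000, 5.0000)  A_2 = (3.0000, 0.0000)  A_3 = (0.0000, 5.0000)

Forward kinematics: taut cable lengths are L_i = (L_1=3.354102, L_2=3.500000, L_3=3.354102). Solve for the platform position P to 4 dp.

expand ‖A_i−P‖²=L_i² and subtract eq 1 (k_i ≔ ‖A_i‖²−L_i²)
k_1 = 36.0000+25.0000−11.2500 = 49.7500
eq1−eq2 → [6.0000  10.0000]·P = 53.0000
eq1−eq3 → [12.0000  0.0000]·P = 36.0000
2×2 solve → P = (3.0000, 3.5000)

(3.0000, 3.5000)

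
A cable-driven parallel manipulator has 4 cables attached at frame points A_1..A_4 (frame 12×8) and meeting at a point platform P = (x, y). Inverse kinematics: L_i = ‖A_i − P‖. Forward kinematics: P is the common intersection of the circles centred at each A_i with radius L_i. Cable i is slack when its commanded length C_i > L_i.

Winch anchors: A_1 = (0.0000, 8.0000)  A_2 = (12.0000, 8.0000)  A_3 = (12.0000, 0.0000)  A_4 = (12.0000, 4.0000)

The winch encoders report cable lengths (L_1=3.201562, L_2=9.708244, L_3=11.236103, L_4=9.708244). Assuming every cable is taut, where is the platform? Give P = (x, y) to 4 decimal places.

expand ‖A_i−P‖²=L_i² and subtract eq 1 (k_i ≔ ‖A_i‖²−L_i²)
k_1 = 0.0000+64.0000−10.2500 = 53.7500
eq1−eq2 → [-24.0000  0.0000]·P = -60.0000
eq1−eq3 → [-24.0000  16.0000]·P = 36.0000
eq1−eq4 → [-24.0000  8.0000]·P = -12.0000
2×2 solve → P = (2.5000, 6.0000)
check cable 4: ‖A_4−P‖² = 94.2500 ≈ L_4² = 94.2500 ✓

(2.5000, 6.0000)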